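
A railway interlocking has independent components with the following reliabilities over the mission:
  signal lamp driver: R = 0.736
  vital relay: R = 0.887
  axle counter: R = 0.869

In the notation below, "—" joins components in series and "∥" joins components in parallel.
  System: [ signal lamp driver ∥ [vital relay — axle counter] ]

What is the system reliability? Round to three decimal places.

0.939

Series (vital relay and axle counter): 0.88700 × 0.86900 = 0.77080
Parallel (signal lamp driver and [0.77080]): 1 − (1 − 0.73600)(1 − 0.77080) = 0.939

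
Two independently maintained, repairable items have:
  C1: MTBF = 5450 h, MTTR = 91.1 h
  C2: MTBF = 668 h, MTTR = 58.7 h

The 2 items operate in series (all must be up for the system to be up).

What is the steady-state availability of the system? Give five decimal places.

A(C1) = MTBF/(MTBF+MTTR) = 5450/(5450+91.1) = 0.983559
A(C2) = MTBF/(MTBF+MTTR) = 668/(668+58.7) = 0.919224
Series availability: 0.983559 × 0.919224 = 0.90411

0.90411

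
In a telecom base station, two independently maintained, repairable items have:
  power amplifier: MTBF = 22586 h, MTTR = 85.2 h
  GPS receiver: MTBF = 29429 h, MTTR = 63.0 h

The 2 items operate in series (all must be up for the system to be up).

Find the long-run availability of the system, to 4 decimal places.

0.9941

A(power amplifier) = MTBF/(MTBF+MTTR) = 22586/(22586+85.2) = 0.996242
A(GPS receiver) = MTBF/(MTBF+MTTR) = 29429/(29429+63.0) = 0.997864
Series availability: 0.996242 × 0.997864 = 0.9941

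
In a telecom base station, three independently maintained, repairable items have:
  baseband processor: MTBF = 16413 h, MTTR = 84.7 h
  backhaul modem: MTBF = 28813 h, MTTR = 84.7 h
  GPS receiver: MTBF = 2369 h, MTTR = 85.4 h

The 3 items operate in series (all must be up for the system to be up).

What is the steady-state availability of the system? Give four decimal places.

A(baseband processor) = MTBF/(MTBF+MTTR) = 16413/(16413+84.7) = 0.994866
A(backhaul modem) = MTBF/(MTBF+MTTR) = 28813/(28813+84.7) = 0.997069
A(GPS receiver) = MTBF/(MTBF+MTTR) = 2369/(2369+85.4) = 0.965205
Series availability: 0.994866 × 0.997069 × 0.965205 = 0.9574

0.9574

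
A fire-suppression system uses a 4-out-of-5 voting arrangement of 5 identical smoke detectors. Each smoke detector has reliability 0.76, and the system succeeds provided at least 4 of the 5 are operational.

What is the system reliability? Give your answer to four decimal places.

0.6539

R = Σ_{i=4}^{5} C(5,i) p^i (1−p)^{5−i} with p = 0.76
C(5,4)·0.76^4·0.24^1 = 0.400346
C(5,5)·0.76^5·0.24^0 = 0.253553
Sum = 0.6539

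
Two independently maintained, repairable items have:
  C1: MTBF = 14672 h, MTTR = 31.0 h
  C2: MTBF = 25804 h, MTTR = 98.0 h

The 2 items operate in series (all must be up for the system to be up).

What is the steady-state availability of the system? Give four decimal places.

0.9941

A(C1) = MTBF/(MTBF+MTTR) = 14672/(14672+31.0) = 0.997892
A(C2) = MTBF/(MTBF+MTTR) = 25804/(25804+98.0) = 0.996217
Series availability: 0.997892 × 0.996217 = 0.9941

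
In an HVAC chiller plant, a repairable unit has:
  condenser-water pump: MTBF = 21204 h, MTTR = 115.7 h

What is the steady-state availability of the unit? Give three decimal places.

0.995

A(condenser-water pump) = MTBF/(MTBF+MTTR) = 21204/(21204+115.7) = 0.995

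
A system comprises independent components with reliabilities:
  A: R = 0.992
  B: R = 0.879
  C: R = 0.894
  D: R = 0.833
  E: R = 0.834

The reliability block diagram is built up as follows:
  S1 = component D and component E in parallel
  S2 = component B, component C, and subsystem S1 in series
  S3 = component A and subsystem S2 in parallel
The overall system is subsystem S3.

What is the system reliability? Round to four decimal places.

0.9981

Parallel (D and E): 1 − (1 − 0.833000)(1 − 0.834000) = 0.972278
Series (B, C, and [0.972278]): 0.879000 × 0.894000 × 0.972278 = 0.764041
Parallel (A and [0.764041]): 1 − (1 − 0.992000)(1 − 0.764041) = 0.9981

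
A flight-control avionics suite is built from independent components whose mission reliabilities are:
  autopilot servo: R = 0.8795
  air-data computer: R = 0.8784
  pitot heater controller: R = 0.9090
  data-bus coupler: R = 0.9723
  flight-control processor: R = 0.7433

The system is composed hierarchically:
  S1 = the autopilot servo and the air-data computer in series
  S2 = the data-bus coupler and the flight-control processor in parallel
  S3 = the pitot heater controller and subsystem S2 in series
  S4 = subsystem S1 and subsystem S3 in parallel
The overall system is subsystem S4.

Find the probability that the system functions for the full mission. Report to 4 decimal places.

Series (autopilot servo and air-data computer): 0.879500 × 0.878400 = 0.772553
Parallel (data-bus coupler and flight-control processor): 1 − (1 − 0.972300)(1 − 0.743300) = 0.992889
Series (pitot heater controller and [0.992889]): 0.909000 × 0.992889 = 0.902536
Parallel ([0.772553] and [0.902536]): 1 − (1 − 0.772553)(1 − 0.902536) = 0.9778

0.9778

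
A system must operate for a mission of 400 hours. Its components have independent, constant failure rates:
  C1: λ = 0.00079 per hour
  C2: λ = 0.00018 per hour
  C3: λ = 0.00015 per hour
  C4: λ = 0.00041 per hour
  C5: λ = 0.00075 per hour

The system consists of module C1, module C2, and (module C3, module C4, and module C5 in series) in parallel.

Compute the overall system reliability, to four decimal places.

0.9923

R(C1) = exp(−0.00079 × 400) = 0.729059
R(C2) = exp(−0.00018 × 400) = 0.930531
R(C3) = exp(−0.00015 × 400) = 0.941765
R(C4) = exp(−0.00041 × 400) = 0.848742
R(C5) = exp(−0.00075 × 400) = 0.740818
Series (C3, C4, and C5): 0.941765 × 0.848742 × 0.740818 = 0.592147
Parallel (C1, C2, and [0.592147]): 1 − (1 − 0.729059)(1 − 0.930531)(1 − 0.592147) = 0.9923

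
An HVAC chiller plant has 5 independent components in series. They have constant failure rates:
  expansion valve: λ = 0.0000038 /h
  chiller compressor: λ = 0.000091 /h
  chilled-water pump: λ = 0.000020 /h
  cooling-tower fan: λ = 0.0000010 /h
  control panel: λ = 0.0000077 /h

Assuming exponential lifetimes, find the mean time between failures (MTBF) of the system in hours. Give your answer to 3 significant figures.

8100

Series of exponential components: λ_sys = Σ λ_i
λ_sys = 0.0000038 + 0.000091 + 0.000020 + 0.0000010 + 0.0000077 = 1.2350e-04 /h
MTBF = 1 / λ_sys = 8100 h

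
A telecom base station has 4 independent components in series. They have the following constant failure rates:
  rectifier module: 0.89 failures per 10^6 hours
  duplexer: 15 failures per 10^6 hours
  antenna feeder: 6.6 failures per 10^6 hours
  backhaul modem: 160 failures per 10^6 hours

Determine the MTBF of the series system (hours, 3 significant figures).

Series of exponential components: λ_sys = Σ λ_i
λ_sys = 0.00000089 + 0.000015 + 0.0000066 + 0.00016 = 1.8249e-04 /h
MTBF = 1 / λ_sys = 5480 h

5480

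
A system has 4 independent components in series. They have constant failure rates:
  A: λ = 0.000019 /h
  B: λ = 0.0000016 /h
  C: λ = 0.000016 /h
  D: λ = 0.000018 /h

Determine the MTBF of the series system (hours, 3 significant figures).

18300

Series of exponential components: λ_sys = Σ λ_i
λ_sys = 0.000019 + 0.0000016 + 0.000016 + 0.000018 = 5.4600e-05 /h
MTBF = 1 / λ_sys = 18300 h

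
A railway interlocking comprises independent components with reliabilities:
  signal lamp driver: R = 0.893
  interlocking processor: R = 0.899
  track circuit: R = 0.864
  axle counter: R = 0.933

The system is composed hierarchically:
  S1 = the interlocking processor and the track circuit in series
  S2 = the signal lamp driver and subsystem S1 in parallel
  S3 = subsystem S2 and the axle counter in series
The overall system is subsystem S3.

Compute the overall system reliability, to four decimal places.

Series (interlocking processor and track circuit): 0.899000 × 0.864000 = 0.776736
Parallel (signal lamp driver and [0.776736]): 1 − (1 − 0.893000)(1 − 0.776736) = 0.976111
Series ([0.976111] and axle counter): 0.976111 × 0.933000 = 0.9107

0.9107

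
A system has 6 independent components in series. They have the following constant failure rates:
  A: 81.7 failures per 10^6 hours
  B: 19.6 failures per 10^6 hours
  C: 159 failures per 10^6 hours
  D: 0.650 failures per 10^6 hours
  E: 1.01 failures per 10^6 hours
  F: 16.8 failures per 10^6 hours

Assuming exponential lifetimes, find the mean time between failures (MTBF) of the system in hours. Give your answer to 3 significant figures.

Series of exponential components: λ_sys = Σ λ_i
λ_sys = 0.0000817 + 0.0000196 + 0.000159 + 0.000000650 + 0.00000101 + 0.0000168 = 2.7876e-04 /h
MTBF = 1 / λ_sys = 3590 h

3590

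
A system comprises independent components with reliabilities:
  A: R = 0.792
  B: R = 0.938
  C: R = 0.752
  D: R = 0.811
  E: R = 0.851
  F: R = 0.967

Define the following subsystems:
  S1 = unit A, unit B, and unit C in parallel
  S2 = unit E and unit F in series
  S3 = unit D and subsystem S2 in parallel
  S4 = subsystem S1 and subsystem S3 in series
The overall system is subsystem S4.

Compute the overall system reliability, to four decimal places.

0.9634

Parallel (A, B, and C): 1 − (1 − 0.792000)(1 − 0.938000)(1 − 0.752000) = 0.996802
Series (E and F): 0.851000 × 0.967000 = 0.822917
Parallel (D and [0.822917]): 1 − (1 − 0.811000)(1 − 0.822917) = 0.966531
Series ([0.996802] and [0.966531]): 0.996802 × 0.966531 = 0.9634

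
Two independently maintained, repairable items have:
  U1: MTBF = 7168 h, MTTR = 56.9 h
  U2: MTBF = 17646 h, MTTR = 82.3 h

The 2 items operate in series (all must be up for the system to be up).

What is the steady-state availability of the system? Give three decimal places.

A(U1) = MTBF/(MTBF+MTTR) = 7168/(7168+56.9) = 0.992124
A(U2) = MTBF/(MTBF+MTTR) = 17646/(17646+82.3) = 0.995358
Series availability: 0.992124 × 0.995358 = 0.988

0.988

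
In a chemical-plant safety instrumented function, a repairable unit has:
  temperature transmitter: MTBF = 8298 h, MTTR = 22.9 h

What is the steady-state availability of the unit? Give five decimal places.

0.99725

A(temperature transmitter) = MTBF/(MTBF+MTTR) = 8298/(8298+22.9) = 0.99725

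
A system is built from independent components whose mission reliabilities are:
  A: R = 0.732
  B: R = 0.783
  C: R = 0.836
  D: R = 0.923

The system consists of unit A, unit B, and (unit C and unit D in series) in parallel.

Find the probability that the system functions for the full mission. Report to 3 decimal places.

0.987

Series (C and D): 0.83600 × 0.92300 = 0.77163
Parallel (A, B, and [0.77163]): 1 − (1 − 0.73200)(1 − 0.78300)(1 − 0.77163) = 0.987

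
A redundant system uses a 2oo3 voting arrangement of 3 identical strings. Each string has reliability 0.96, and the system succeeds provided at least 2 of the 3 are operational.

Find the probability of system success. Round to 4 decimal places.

0.9953

R = Σ_{i=2}^{3} C(3,i) p^i (1−p)^{3−i} with p = 0.96
C(3,2)·0.96^2·0.04^1 = 0.110592
C(3,3)·0.96^3·0.04^0 = 0.884736
Sum = 0.9953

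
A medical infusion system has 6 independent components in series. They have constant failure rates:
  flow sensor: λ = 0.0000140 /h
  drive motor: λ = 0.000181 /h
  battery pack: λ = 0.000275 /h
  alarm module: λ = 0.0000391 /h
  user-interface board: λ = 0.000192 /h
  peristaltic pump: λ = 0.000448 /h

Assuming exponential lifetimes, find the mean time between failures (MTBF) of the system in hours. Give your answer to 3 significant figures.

870

Series of exponential components: λ_sys = Σ λ_i
λ_sys = 0.0000140 + 0.000181 + 0.000275 + 0.0000391 + 0.000192 + 0.000448 = 1.1491e-03 /h
MTBF = 1 / λ_sys = 870 h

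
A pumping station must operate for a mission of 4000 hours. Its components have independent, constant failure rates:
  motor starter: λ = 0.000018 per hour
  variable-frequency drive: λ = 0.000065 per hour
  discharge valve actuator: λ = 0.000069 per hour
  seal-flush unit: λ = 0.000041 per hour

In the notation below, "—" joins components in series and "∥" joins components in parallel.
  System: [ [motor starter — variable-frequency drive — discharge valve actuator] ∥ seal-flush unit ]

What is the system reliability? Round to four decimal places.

R(motor starter) = exp(−0.000018 × 4000) = 0.930531
R(variable-frequency drive) = exp(−0.000065 × 4000) = 0.771052
R(discharge valve actuator) = exp(−0.000069 × 4000) = 0.758813
R(seal-flush unit) = exp(−0.000041 × 4000) = 0.848742
Series (motor starter, variable-frequency drive, and discharge valve actuator): 0.930531 × 0.771052 × 0.758813 = 0.544439
Parallel ([0.544439] and seal-flush unit): 1 − (1 − 0.544439)(1 − 0.848742) = 0.9311

0.9311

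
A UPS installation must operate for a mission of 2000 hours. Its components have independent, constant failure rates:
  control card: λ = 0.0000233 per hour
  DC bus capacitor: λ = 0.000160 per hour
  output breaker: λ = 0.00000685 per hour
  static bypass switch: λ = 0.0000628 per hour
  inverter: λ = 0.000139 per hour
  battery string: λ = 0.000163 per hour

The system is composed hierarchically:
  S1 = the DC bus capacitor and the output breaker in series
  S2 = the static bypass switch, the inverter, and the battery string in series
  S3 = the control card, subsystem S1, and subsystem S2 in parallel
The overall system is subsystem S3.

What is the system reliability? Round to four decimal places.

R(control card) = exp(−0.0000233 × 2000) = 0.954469
R(DC bus capacitor) = exp(−0.000160 × 2000) = 0.726149
R(output breaker) = exp(−0.00000685 × 2000) = 0.986393
R(static bypass switch) = exp(−0.0000628 × 2000) = 0.881968
R(inverter) = exp(−0.000139 × 2000) = 0.757297
R(battery string) = exp(−0.000163 × 2000) = 0.721805
Series (DC bus capacitor and output breaker): 0.726149 × 0.986393 = 0.716268
Series (static bypass switch, inverter, and battery string): 0.881968 × 0.757297 × 0.721805 = 0.482102
Parallel (control card, [0.716268], and [0.482102]): 1 − (1 − 0.954469)(1 − 0.716268)(1 − 0.482102) = 0.9933

0.9933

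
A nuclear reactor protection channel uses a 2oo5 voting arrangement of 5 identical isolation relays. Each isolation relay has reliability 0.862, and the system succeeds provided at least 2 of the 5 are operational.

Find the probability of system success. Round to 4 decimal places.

0.9984

R = Σ_{i=2}^{5} C(5,i) p^i (1−p)^{5−i} with p = 0.862
C(5,2)·0.862^2·0.138^3 = 0.019528
C(5,3)·0.862^3·0.138^2 = 0.121978
C(5,4)·0.862^4·0.138^1 = 0.380959
C(5,5)·0.862^5·0.138^0 = 0.475923
Sum = 0.9984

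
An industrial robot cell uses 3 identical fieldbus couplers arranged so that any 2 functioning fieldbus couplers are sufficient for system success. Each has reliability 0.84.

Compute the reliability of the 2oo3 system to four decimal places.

0.9314

R = Σ_{i=2}^{3} C(3,i) p^i (1−p)^{3−i} with p = 0.84
C(3,2)·0.84^2·0.16^1 = 0.338688
C(3,3)·0.84^3·0.16^0 = 0.592704
Sum = 0.9314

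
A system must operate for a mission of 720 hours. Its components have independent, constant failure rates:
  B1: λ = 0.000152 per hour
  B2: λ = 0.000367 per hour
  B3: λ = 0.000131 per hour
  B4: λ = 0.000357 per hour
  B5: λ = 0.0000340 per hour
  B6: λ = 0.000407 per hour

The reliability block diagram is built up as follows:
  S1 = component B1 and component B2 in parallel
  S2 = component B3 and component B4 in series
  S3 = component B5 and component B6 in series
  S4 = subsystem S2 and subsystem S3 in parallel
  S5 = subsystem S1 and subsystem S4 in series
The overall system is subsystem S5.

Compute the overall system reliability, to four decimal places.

0.8973

R(B1) = exp(−0.000152 × 720) = 0.896336
R(B2) = exp(−0.000367 × 720) = 0.767789
R(B3) = exp(−0.000131 × 720) = 0.909992
R(B4) = exp(−0.000357 × 720) = 0.773337
R(B5) = exp(−0.0000340 × 720) = 0.975817
R(B6) = exp(−0.000407 × 720) = 0.745992
Parallel (B1 and B2): 1 − (1 − 0.896336)(1 − 0.767789) = 0.975928
Series (B3 and B4): 0.909992 × 0.773337 = 0.703730
Series (B5 and B6): 0.975817 × 0.745992 = 0.727952
Parallel ([0.703730] and [0.727952]): 1 − (1 − 0.703730)(1 − 0.727952) = 0.919400
Series ([0.975928] and [0.919400]): 0.975928 × 0.919400 = 0.8973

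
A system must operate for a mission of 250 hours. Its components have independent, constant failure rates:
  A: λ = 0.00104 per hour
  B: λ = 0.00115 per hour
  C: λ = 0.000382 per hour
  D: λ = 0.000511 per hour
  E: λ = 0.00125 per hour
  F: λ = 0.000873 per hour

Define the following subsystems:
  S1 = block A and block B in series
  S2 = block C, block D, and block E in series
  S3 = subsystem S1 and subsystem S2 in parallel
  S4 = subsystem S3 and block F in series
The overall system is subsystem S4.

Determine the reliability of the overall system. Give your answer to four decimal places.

R(A) = exp(−0.00104 × 250) = 0.771052
R(B) = exp(−0.00115 × 250) = 0.750137
R(C) = exp(−0.000382 × 250) = 0.908918
R(D) = exp(−0.000511 × 250) = 0.880073
R(E) = exp(−0.00125 × 250) = 0.731616
R(F) = exp(−0.000873 × 250) = 0.803924
Series (A and B): 0.771052 × 0.750137 = 0.578395
Series (C, D, and E): 0.908918 × 0.880073 × 0.731616 = 0.585230
Parallel ([0.578395] and [0.585230]): 1 − (1 − 0.578395)(1 − 0.585230) = 0.825131
Series ([0.825131] and F): 0.825131 × 0.803924 = 0.6633

0.6633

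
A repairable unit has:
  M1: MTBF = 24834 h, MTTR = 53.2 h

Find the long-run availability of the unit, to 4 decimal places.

A(M1) = MTBF/(MTBF+MTTR) = 24834/(24834+53.2) = 0.9979

0.9979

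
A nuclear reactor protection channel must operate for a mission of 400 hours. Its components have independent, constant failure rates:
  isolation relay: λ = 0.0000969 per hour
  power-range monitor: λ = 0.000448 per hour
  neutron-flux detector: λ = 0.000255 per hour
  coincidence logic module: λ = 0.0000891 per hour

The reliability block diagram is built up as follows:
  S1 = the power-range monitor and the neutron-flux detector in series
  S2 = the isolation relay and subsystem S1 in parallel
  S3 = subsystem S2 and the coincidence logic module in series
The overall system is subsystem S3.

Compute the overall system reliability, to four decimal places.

R(isolation relay) = exp(−0.0000969 × 400) = 0.961982
R(power-range monitor) = exp(−0.000448 × 400) = 0.835939
R(neutron-flux detector) = exp(−0.000255 × 400) = 0.903030
R(coincidence logic module) = exp(−0.0000891 × 400) = 0.964988
Series (power-range monitor and neutron-flux detector): 0.835939 × 0.903030 = 0.754878
Parallel (isolation relay and [0.754878]): 1 − (1 − 0.961982)(1 − 0.754878) = 0.990681
Series ([0.990681] and coincidence logic module): 0.990681 × 0.964988 = 0.9560

0.9560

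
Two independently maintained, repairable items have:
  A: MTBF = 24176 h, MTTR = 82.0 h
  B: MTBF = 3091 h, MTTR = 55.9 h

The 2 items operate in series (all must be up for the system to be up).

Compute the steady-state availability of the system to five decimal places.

0.97892

A(A) = MTBF/(MTBF+MTTR) = 24176/(24176+82.0) = 0.996620
A(B) = MTBF/(MTBF+MTTR) = 3091/(3091+55.9) = 0.982236
Series availability: 0.996620 × 0.982236 = 0.97892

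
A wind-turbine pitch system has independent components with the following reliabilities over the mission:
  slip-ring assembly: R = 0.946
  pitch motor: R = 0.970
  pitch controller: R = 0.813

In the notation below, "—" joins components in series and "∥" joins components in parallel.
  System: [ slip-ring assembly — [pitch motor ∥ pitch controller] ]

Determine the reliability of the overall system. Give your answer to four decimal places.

0.9407

Parallel (pitch motor and pitch controller): 1 − (1 − 0.970000)(1 − 0.813000) = 0.994390
Series (slip-ring assembly and [0.994390]): 0.946000 × 0.994390 = 0.9407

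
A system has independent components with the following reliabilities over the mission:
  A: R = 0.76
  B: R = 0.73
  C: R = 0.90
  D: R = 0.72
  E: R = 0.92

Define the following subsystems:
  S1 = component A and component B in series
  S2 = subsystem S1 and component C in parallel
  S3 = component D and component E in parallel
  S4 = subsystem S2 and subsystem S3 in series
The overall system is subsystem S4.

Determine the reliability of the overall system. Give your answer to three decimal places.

0.934

Series (A and B): 0.76000 × 0.73000 = 0.55480
Parallel ([0.55480] and C): 1 − (1 − 0.55480)(1 − 0.90000) = 0.95548
Parallel (D and E): 1 − (1 − 0.72000)(1 − 0.92000) = 0.97760
Series ([0.95548] and [0.97760]): 0.95548 × 0.97760 = 0.934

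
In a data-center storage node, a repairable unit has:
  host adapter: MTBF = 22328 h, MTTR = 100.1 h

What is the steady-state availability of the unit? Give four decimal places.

0.9955

A(host adapter) = MTBF/(MTBF+MTTR) = 22328/(22328+100.1) = 0.9955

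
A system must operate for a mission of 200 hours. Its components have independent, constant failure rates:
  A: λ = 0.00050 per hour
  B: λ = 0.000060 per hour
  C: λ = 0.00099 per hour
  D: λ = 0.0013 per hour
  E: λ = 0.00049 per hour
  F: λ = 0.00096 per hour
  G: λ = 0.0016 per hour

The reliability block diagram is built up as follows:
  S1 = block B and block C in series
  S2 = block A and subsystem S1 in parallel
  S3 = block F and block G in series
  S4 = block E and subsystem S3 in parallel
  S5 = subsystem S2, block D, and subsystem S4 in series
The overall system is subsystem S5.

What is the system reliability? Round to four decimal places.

0.7288

R(A) = exp(−0.00050 × 200) = 0.904837
R(B) = exp(−0.000060 × 200) = 0.988072
R(C) = exp(−0.00099 × 200) = 0.820370
R(D) = exp(−0.0013 × 200) = 0.771052
R(E) = exp(−0.00049 × 200) = 0.906649
R(F) = exp(−0.00096 × 200) = 0.825307
R(G) = exp(−0.0016 × 200) = 0.726149
Series (B and C): 0.988072 × 0.820370 = 0.810585
Parallel (A and [0.810585]): 1 − (1 − 0.904837)(1 − 0.810585) = 0.981975
Series (F and G): 0.825307 × 0.726149 = 0.599296
Parallel (E and [0.599296]): 1 − (1 − 0.906649)(1 − 0.599296) = 0.962594
Series ([0.981975], D, and [0.962594]): 0.981975 × 0.771052 × 0.962594 = 0.7288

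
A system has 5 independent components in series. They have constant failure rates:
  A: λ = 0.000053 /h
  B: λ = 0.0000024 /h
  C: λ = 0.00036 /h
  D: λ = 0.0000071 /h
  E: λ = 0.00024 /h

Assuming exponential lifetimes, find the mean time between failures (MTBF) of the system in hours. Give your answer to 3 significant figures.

1510

Series of exponential components: λ_sys = Σ λ_i
λ_sys = 0.000053 + 0.0000024 + 0.00036 + 0.0000071 + 0.00024 = 6.6250e-04 /h
MTBF = 1 / λ_sys = 1510 h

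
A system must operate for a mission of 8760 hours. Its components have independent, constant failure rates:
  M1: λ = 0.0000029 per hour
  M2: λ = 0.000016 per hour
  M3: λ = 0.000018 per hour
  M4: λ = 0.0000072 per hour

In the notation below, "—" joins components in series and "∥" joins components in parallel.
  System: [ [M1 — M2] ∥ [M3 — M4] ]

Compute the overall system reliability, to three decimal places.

0.970

R(M1) = exp(−0.0000029 × 8760) = 0.97492
R(M2) = exp(−0.000016 × 8760) = 0.86922
R(M3) = exp(−0.000018 × 8760) = 0.85412
R(M4) = exp(−0.0000072 × 8760) = 0.93888
Series (M1 and M2): 0.97492 × 0.86922 = 0.84742
Series (M3 and M4): 0.85412 × 0.93888 = 0.80192
Parallel ([0.84742] and [0.80192]): 1 − (1 − 0.84742)(1 − 0.80192) = 0.970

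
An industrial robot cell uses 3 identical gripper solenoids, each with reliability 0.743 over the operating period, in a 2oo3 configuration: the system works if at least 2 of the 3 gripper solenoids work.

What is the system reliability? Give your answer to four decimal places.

R = Σ_{i=2}^{3} C(3,i) p^i (1−p)^{3−i} with p = 0.743
C(3,2)·0.743^2·0.257^1 = 0.425630
C(3,3)·0.743^3·0.257^0 = 0.410172
Sum = 0.8358

0.8358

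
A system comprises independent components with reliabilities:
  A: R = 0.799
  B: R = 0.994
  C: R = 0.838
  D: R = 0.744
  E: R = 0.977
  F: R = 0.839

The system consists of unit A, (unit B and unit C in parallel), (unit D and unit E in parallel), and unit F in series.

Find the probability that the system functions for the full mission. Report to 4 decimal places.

Parallel (B and C): 1 − (1 − 0.994000)(1 − 0.838000) = 0.999028
Parallel (D and E): 1 − (1 − 0.744000)(1 − 0.977000) = 0.994112
Series (A, [0.999028], [0.994112], and F): 0.799000 × 0.999028 × 0.994112 × 0.839000 = 0.6658

0.6658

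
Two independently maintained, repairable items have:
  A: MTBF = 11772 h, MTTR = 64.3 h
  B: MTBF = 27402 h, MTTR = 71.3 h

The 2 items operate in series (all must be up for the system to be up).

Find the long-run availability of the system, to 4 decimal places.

0.9920

A(A) = MTBF/(MTBF+MTTR) = 11772/(11772+64.3) = 0.994568
A(B) = MTBF/(MTBF+MTTR) = 27402/(27402+71.3) = 0.997405
Series availability: 0.994568 × 0.997405 = 0.9920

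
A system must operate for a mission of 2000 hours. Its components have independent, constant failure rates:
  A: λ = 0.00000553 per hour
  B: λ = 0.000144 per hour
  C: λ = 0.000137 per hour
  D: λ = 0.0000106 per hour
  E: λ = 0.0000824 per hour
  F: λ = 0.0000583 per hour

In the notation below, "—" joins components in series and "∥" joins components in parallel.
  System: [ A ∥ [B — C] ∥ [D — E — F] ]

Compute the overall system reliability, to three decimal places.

R(A) = exp(−0.00000553 × 2000) = 0.98900
R(B) = exp(−0.000144 × 2000) = 0.74976
R(C) = exp(−0.000137 × 2000) = 0.76033
R(D) = exp(−0.0000106 × 2000) = 0.97902
R(E) = exp(−0.0000824 × 2000) = 0.84806
R(F) = exp(−0.0000583 × 2000) = 0.88994
Series (B and C): 0.74976 × 0.76033 = 0.57007
Series (D, E, and F): 0.97902 × 0.84806 × 0.88994 = 0.73889
Parallel (A, [0.57007], and [0.73889]): 1 − (1 − 0.98900)(1 − 0.57007)(1 − 0.73889) = 0.999

0.999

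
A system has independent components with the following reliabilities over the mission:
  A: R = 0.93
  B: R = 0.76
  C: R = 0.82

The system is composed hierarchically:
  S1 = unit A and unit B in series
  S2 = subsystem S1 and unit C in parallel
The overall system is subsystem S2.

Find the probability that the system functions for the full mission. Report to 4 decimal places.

0.9472

Series (A and B): 0.930000 × 0.760000 = 0.706800
Parallel ([0.706800] and C): 1 − (1 − 0.706800)(1 − 0.820000) = 0.9472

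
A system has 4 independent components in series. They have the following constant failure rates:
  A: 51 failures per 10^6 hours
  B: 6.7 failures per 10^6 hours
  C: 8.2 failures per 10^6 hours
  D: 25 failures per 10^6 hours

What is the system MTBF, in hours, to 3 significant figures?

Series of exponential components: λ_sys = Σ λ_i
λ_sys = 0.000051 + 0.0000067 + 0.0000082 + 0.000025 = 9.0900e-05 /h
MTBF = 1 / λ_sys = 11000 h

11000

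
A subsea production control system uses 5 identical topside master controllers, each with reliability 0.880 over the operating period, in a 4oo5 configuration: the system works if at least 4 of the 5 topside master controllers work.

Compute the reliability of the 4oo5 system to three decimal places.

R = Σ_{i=4}^{5} C(5,i) p^i (1−p)^{5−i} with p = 0.880
C(5,4)·0.880^4·0.120^1 = 0.35982
C(5,5)·0.880^5·0.120^0 = 0.52773
Sum = 0.888

0.888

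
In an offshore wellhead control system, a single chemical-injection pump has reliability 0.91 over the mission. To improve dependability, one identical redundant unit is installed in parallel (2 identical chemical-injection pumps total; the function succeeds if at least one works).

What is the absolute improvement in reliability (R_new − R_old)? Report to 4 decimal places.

0.0819

R_before = 0.91
R_after = 1 − (1 − 0.91)^2 = 0.9919
ΔR = 0.9919 − 0.91 = 0.0819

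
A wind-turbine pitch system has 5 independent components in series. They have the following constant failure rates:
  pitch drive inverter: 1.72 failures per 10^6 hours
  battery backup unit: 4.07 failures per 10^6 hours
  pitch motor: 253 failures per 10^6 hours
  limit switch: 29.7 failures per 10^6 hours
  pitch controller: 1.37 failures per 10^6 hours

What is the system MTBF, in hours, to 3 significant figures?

3450

Series of exponential components: λ_sys = Σ λ_i
λ_sys = 0.00000172 + 0.00000407 + 0.000253 + 0.0000297 + 0.00000137 = 2.8986e-04 /h
MTBF = 1 / λ_sys = 3450 h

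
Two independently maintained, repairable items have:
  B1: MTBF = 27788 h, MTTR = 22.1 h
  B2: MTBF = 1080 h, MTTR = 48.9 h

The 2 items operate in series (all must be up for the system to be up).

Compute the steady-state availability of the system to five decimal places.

0.95592

A(B1) = MTBF/(MTBF+MTTR) = 27788/(27788+22.1) = 0.999205
A(B2) = MTBF/(MTBF+MTTR) = 1080/(1080+48.9) = 0.956683
Series availability: 0.999205 × 0.956683 = 0.95592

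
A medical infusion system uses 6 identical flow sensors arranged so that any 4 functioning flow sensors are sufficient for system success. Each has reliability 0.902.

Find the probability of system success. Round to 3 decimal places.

0.985

R = Σ_{i=4}^{6} C(6,i) p^i (1−p)^{6−i} with p = 0.902
C(6,4)·0.902^4·0.098^2 = 0.09536
C(6,5)·0.902^5·0.098^1 = 0.35108
C(6,6)·0.902^6·0.098^0 = 0.53857
Sum = 0.985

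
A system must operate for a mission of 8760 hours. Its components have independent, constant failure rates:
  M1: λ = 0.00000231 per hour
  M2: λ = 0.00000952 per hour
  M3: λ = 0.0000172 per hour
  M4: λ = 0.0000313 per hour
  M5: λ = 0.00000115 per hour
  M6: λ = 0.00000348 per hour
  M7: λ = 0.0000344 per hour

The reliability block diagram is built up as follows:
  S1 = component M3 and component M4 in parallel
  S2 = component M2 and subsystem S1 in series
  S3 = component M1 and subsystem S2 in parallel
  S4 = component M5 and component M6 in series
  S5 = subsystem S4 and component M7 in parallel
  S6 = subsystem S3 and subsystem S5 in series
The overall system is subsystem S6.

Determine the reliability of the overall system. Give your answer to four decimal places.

R(M1) = exp(−0.00000231 × 8760) = 0.979968
R(M2) = exp(−0.00000952 × 8760) = 0.919987
R(M3) = exp(−0.0000172 × 8760) = 0.860130
R(M4) = exp(−0.0000313 × 8760) = 0.760189
R(M5) = exp(−0.00000115 × 8760) = 0.989977
R(M6) = exp(−0.00000348 × 8760) = 0.969975
R(M7) = exp(−0.0000344 × 8760) = 0.739823
Parallel (M3 and M4): 1 − (1 − 0.860130)(1 − 0.760189) = 0.966458
Series (M2 and [0.966458]): 0.919987 × 0.966458 = 0.889129
Parallel (M1 and [0.889129]): 1 − (1 − 0.979968)(1 − 0.889129) = 0.997779
Series (M5 and M6): 0.989977 × 0.969975 = 0.960253
Parallel ([0.960253] and M7): 1 − (1 − 0.960253)(1 − 0.739823) = 0.989659
Series ([0.997779] and [0.989659]): 0.997779 × 0.989659 = 0.9875

0.9875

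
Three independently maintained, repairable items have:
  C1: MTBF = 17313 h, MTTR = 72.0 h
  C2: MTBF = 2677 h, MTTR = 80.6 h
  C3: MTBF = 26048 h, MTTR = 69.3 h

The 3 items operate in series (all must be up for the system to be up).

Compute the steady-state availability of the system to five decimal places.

A(C1) = MTBF/(MTBF+MTTR) = 17313/(17313+72.0) = 0.995858
A(C2) = MTBF/(MTBF+MTTR) = 2677/(2677+80.6) = 0.970772
A(C3) = MTBF/(MTBF+MTTR) = 26048/(26048+69.3) = 0.997347
Series availability: 0.995858 × 0.970772 × 0.997347 = 0.96419

0.96419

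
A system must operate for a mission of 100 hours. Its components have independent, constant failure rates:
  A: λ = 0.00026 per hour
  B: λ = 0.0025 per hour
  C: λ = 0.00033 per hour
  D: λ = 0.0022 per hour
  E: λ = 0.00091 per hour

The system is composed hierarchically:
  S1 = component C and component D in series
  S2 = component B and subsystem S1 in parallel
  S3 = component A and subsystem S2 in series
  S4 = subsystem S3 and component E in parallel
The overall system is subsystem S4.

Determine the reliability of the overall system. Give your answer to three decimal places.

0.994

R(A) = exp(−0.00026 × 100) = 0.97434
R(B) = exp(−0.0025 × 100) = 0.77880
R(C) = exp(−0.00033 × 100) = 0.96754
R(D) = exp(−0.0022 × 100) = 0.80252
R(E) = exp(−0.00091 × 100) = 0.91302
Series (C and D): 0.96754 × 0.80252 = 0.77647
Parallel (B and [0.77647]): 1 − (1 − 0.77880)(1 − 0.77647) = 0.95056
Series (A and [0.95056]): 0.97434 × 0.95056 = 0.92617
Parallel ([0.92617] and E): 1 − (1 − 0.92617)(1 − 0.91302) = 0.994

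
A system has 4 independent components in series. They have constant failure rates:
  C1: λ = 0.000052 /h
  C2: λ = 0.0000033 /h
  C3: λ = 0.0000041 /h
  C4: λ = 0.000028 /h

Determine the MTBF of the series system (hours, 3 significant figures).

11400

Series of exponential components: λ_sys = Σ λ_i
λ_sys = 0.000052 + 0.0000033 + 0.0000041 + 0.000028 = 8.7400e-05 /h
MTBF = 1 / λ_sys = 11400 h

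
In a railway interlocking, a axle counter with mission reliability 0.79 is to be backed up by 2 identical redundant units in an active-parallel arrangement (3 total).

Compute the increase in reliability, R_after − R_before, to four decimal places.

0.2007

R_before = 0.79
R_after = 1 − (1 − 0.79)^3 = 0.9907
ΔR = 0.9907 − 0.79 = 0.2007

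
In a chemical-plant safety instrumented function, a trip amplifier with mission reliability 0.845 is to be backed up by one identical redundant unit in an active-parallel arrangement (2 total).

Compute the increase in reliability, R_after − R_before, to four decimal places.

R_before = 0.845
R_after = 1 − (1 − 0.845)^2 = 0.9760
ΔR = 0.9760 − 0.845 = 0.1310

0.1310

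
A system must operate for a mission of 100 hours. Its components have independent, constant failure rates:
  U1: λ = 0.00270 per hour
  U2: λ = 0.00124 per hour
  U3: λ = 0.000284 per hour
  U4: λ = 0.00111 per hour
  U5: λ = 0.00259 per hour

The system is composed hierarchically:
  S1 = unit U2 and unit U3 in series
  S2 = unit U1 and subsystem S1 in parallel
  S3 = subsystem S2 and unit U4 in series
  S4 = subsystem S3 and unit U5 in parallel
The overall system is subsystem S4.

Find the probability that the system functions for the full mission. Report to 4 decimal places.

0.9692

R(U1) = exp(−0.00270 × 100) = 0.763379
R(U2) = exp(−0.00124 × 100) = 0.883380
R(U3) = exp(−0.000284 × 100) = 0.971999
R(U4) = exp(−0.00111 × 100) = 0.894939
R(U5) = exp(−0.00259 × 100) = 0.771823
Series (U2 and U3): 0.883380 × 0.971999 = 0.858644
Parallel (U1 and [0.858644]): 1 − (1 − 0.763379)(1 − 0.858644) = 0.966552
Series ([0.966552] and U4): 0.966552 × 0.894939 = 0.865005
Parallel ([0.865005] and U5): 1 − (1 − 0.865005)(1 − 0.771823) = 0.9692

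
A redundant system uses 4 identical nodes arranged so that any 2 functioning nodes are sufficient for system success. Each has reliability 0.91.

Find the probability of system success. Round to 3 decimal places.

R = Σ_{i=2}^{4} C(4,i) p^i (1−p)^{4−i} with p = 0.91
C(4,2)·0.91^2·0.09^2 = 0.04025
C(4,3)·0.91^3·0.09^1 = 0.27129
C(4,4)·0.91^4·0.09^0 = 0.68575
Sum = 0.997

0.997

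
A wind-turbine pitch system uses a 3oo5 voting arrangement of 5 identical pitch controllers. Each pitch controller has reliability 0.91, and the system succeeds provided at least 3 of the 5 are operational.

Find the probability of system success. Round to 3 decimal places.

R = Σ_{i=3}^{5} C(5,i) p^i (1−p)^{5−i} with p = 0.91
C(5,3)·0.91^3·0.09^2 = 0.06104
C(5,4)·0.91^4·0.09^1 = 0.30859
C(5,5)·0.91^5·0.09^0 = 0.62403
Sum = 0.994

0.994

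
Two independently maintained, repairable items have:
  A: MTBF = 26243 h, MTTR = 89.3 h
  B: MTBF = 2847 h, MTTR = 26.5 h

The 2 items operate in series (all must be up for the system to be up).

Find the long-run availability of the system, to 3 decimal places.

A(A) = MTBF/(MTBF+MTTR) = 26243/(26243+89.3) = 0.996609
A(B) = MTBF/(MTBF+MTTR) = 2847/(2847+26.5) = 0.990778
Series availability: 0.996609 × 0.990778 = 0.987

0.987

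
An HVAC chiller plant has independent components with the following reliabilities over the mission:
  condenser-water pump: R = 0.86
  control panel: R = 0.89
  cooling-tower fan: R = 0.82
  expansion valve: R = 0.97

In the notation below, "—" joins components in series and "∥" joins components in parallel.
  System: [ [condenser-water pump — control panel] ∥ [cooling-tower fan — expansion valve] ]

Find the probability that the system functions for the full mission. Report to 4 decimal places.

0.9520

Series (condenser-water pump and control panel): 0.860000 × 0.890000 = 0.765400
Series (cooling-tower fan and expansion valve): 0.820000 × 0.970000 = 0.795400
Parallel ([0.765400] and [0.795400]): 1 − (1 − 0.765400)(1 − 0.795400) = 0.9520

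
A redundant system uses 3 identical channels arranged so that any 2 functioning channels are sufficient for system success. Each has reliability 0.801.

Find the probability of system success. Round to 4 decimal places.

0.8970

R = Σ_{i=2}^{3} C(3,i) p^i (1−p)^{3−i} with p = 0.801
C(3,2)·0.801^2·0.199^1 = 0.383036
C(3,3)·0.801^3·0.199^0 = 0.513922
Sum = 0.8970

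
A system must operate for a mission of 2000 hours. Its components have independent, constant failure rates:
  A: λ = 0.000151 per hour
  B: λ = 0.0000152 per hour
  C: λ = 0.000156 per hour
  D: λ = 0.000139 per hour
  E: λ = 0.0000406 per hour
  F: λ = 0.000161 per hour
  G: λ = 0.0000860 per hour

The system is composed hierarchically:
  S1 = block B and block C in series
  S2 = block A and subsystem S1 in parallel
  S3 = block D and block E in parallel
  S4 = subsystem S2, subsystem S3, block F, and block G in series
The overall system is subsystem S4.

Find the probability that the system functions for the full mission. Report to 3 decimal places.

0.553

R(A) = exp(−0.000151 × 2000) = 0.73934
R(B) = exp(−0.0000152 × 2000) = 0.97006
R(C) = exp(−0.000156 × 2000) = 0.73198
R(D) = exp(−0.000139 × 2000) = 0.75730
R(E) = exp(−0.0000406 × 2000) = 0.92201
R(F) = exp(−0.000161 × 2000) = 0.72470
R(G) = exp(−0.0000860 × 2000) = 0.84198
Series (B and C): 0.97006 × 0.73198 = 0.71006
Parallel (A and [0.71006]): 1 − (1 − 0.73934)(1 − 0.71006) = 0.92442
Parallel (D and E): 1 − (1 − 0.75730)(1 − 0.92201) = 0.98107
Series ([0.92442], [0.98107], F, and G): 0.92442 × 0.98107 × 0.72470 × 0.84198 = 0.553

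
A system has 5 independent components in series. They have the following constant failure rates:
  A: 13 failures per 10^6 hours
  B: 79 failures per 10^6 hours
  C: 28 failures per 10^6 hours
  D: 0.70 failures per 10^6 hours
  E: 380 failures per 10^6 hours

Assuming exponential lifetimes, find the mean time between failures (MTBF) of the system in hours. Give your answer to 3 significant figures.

Series of exponential components: λ_sys = Σ λ_i
λ_sys = 0.000013 + 0.000079 + 0.000028 + 0.00000070 + 0.00038 = 5.0070e-04 /h
MTBF = 1 / λ_sys = 2000 h

2000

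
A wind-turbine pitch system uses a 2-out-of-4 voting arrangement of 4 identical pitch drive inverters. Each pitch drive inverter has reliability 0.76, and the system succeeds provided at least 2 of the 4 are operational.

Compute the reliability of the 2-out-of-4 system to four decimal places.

0.9547

R = Σ_{i=2}^{4} C(4,i) p^i (1−p)^{4−i} with p = 0.76
C(4,2)·0.76^2·0.24^2 = 0.199619
C(4,3)·0.76^3·0.24^1 = 0.421417
C(4,4)·0.76^4·0.24^0 = 0.333622
Sum = 0.9547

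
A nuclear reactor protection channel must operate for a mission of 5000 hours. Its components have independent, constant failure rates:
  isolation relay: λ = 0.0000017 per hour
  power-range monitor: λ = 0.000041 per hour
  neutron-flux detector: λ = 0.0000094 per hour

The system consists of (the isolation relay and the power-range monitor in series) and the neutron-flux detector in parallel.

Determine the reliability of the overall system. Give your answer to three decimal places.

0.991

R(isolation relay) = exp(−0.0000017 × 5000) = 0.99154
R(power-range monitor) = exp(−0.000041 × 5000) = 0.81465
R(neutron-flux detector) = exp(−0.0000094 × 5000) = 0.95409
Series (isolation relay and power-range monitor): 0.99154 × 0.81465 = 0.80776
Parallel ([0.80776] and neutron-flux detector): 1 − (1 − 0.80776)(1 − 0.95409) = 0.991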